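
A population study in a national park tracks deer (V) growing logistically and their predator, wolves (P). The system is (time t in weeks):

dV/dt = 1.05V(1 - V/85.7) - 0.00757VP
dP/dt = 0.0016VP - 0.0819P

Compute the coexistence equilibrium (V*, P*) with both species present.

From dP/dt = 0 with P > 0: 0.0016V* = 0.0819, so V* = 51.2.
Substitute into dV/dt = 0: 1.05(1 - 51.2/85.7) = 0.00757P*.
The bracket is 0.403, giving P* = 0.423/0.00757 = 55.9.

V* ≈ 51.2, P* ≈ 55.9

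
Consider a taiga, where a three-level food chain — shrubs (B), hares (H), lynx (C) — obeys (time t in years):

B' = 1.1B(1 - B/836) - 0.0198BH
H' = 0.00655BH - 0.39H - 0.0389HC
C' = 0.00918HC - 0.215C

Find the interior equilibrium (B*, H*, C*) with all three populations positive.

From dC/dt = 0: 0.00918H* = 0.215, so H* = 23.4.
From dB/dt = 0: 1.1(1 - B*/836) = 0.0198·23.4, giving B* = 836·(1 - 0.422) = 484.
From dH/dt = 0: 0.00655·484 - 0.39 = 0.0389C*, so C* = 2.78/0.0389 = 71.4.

B* ≈ 484, H* ≈ 23.4, C* ≈ 71.4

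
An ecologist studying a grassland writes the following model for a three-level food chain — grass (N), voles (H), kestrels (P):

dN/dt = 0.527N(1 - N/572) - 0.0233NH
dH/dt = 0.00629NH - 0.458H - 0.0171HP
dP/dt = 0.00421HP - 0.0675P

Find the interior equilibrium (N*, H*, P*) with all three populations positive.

N* ≈ 167, H* ≈ 16, P* ≈ 34.5

From dP/dt = 0: 0.00421H* = 0.0675, so H* = 16.
From dN/dt = 0: 0.527(1 - N*/572) = 0.0233·16, giving N* = 572·(1 - 0.709) = 167.
From dH/dt = 0: 0.00629·167 - 0.458 = 0.0171P*, so P* = 0.589/0.0171 = 34.5.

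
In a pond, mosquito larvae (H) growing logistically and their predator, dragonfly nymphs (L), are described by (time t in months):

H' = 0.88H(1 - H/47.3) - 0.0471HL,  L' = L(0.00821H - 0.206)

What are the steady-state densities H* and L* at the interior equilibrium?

H* ≈ 25.1, L* ≈ 8.77

From dL/dt = 0 with L > 0: 0.00821H* = 0.206, so H* = 25.1.
Substitute into dH/dt = 0: 0.88(1 - 25.1/47.3) = 0.0471L*.
The bracket is 0.47, giving L* = 0.413/0.0471 = 8.77.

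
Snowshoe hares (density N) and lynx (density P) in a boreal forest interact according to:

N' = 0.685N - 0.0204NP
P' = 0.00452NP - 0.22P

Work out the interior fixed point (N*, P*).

N* ≈ 48.7, P* ≈ 33.6

Set dP/dt = 0 with P > 0: 0.00452N - 0.22 = 0, so N* = 0.22/0.00452 = 48.7.
Set dN/dt = 0 with N > 0: 0.685 - 0.0204P = 0, so P* = 0.685/0.0204 = 33.6.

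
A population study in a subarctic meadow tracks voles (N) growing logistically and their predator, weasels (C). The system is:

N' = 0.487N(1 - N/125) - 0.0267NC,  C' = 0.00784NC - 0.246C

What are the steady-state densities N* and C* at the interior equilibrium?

N* ≈ 31.4, C* ≈ 13.7

From dC/dt = 0 with C > 0: 0.00784N* = 0.246, so N* = 31.4.
Substitute into dN/dt = 0: 0.487(1 - 31.4/125) = 0.0267C*.
The bracket is 0.749, giving C* = 0.365/0.0267 = 13.7.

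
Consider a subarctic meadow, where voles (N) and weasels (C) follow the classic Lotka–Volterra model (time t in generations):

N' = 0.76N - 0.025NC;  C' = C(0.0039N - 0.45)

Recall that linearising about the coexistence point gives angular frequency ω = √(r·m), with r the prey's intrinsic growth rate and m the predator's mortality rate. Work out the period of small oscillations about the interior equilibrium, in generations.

T ≈ 10.7 generations

Here r = 0.76 and m = 0.45, so r·m = 0.342.
ω = √0.342 = 0.585 per generation, hence T = 2π/ω ≈ 10.7 generations.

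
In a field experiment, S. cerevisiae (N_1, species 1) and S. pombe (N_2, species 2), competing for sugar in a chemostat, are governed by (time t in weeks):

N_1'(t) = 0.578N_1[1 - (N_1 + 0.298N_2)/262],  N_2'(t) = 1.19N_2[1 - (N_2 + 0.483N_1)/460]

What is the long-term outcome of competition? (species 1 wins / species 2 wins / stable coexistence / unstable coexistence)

stable coexistence

Compare the nullcline intercepts: K1/α12 = 262/0.298 = 879 > K2 = 460; K2/α21 = 460/0.483 = 952 > K1 = 262.
Since both inequalities hold, each species can invade when rare, so the interior equilibrium is stable.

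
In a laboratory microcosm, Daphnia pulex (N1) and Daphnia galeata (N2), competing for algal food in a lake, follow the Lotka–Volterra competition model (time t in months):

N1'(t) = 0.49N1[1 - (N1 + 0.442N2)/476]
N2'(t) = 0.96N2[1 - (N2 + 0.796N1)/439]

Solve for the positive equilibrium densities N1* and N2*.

Setting both brackets to zero gives the nullclines N1 + 0.442N2 = 476 and 0.796N1 + N2 = 439.
Substituting N2 = 439 - 0.796N1 into the first: N1(1 - 0.442·0.796) = 476 - 0.442·439.
So N1* = 282/0.648 = 435, and then N2* = 439 - 0.796·435 = 92.7.

N1* ≈ 435, N2* ≈ 92.7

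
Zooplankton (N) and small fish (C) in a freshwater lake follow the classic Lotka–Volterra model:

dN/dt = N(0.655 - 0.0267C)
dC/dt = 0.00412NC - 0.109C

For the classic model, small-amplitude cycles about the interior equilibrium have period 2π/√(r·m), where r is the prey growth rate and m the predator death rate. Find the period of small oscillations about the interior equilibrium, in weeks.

T ≈ 23.5 weeks

Here r = 0.655 and m = 0.109, so r·m = 0.0714.
ω = √0.0714 = 0.267 per week, hence T = 2π/ω ≈ 23.5 weeks.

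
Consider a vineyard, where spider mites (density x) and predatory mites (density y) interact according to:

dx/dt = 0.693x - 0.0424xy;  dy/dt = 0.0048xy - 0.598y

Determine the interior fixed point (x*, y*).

x* ≈ 125, y* ≈ 16.3

Set dy/dt = 0 with y > 0: 0.0048x - 0.598 = 0, so x* = 0.598/0.0048 = 125.
Set dx/dt = 0 with x > 0: 0.693 - 0.0424y = 0, so y* = 0.693/0.0424 = 16.3.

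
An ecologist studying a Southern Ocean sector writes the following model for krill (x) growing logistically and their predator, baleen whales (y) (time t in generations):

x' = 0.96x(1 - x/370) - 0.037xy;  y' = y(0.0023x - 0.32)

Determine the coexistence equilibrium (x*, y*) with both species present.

From dy/dt = 0 with y > 0: 0.0023x* = 0.32, so x* = 139.
Substitute into dx/dt = 0: 0.96(1 - 139/370) = 0.037y*.
The bracket is 0.624, giving y* = 0.599/0.037 = 16.2.

x* ≈ 139, y* ≈ 16.2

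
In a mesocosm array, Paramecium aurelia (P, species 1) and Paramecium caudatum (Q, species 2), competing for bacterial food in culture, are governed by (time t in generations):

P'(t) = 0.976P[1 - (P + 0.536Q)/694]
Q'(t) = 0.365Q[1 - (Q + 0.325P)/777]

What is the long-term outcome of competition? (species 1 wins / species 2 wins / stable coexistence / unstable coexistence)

Compare the nullcline intercepts: K1/α12 = 694/0.536 = 1290 > K2 = 777; K2/α21 = 777/0.325 = 2390 > K1 = 694.
Since both inequalities hold, each species can invade when rare, so the interior equilibrium is stable.

stable coexistence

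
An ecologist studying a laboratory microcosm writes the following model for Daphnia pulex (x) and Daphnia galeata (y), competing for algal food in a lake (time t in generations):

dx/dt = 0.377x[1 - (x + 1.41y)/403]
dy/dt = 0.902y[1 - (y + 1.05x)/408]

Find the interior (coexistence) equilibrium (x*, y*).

x* ≈ 359, y* ≈ 31.5

Setting both brackets to zero gives the nullclines x + 1.41y = 403 and 1.05x + y = 408.
Substituting y = 408 - 1.05x into the first: x(1 - 1.41·1.05) = 403 - 1.41·408.
So x* = -172/-0.48 = 359, and then y* = 408 - 1.05·359 = 31.5.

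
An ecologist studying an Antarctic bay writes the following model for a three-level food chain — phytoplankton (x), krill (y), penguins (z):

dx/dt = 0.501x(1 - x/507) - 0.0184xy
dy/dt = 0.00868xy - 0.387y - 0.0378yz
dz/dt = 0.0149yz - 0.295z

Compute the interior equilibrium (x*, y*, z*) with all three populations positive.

From dz/dt = 0: 0.0149y* = 0.295, so y* = 19.8.
From dx/dt = 0: 0.501(1 - x*/507) = 0.0184·19.8, giving x* = 507·(1 - 0.727) = 138.
From dy/dt = 0: 0.00868·138 - 0.387 = 0.0378z*, so z* = 0.814/0.0378 = 21.5.

x* ≈ 138, y* ≈ 19.8, z* ≈ 21.5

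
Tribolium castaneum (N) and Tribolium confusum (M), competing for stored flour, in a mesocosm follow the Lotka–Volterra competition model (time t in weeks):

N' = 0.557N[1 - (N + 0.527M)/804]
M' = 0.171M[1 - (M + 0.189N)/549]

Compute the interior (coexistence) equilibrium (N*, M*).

Setting both brackets to zero gives the nullclines N + 0.527M = 804 and 0.189N + M = 549.
Substituting M = 549 - 0.189N into the first: N(1 - 0.527·0.189) = 804 - 0.527·549.
So N* = 515/0.9 = 572, and then M* = 549 - 0.189·572 = 441.

N* ≈ 572, M* ≈ 441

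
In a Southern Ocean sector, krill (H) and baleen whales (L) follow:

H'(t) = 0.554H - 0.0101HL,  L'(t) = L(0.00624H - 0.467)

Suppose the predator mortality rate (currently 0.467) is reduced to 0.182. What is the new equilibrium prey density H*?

At the interior fixed point, setting dL/dt = 0 with L > 0 fixes H* = (predator death rate)/(HL coefficient) — independent of the other coefficients.
With the change, H* = 0.182/0.00624 = 29.2; it falls from 74.8.

H* ≈ 29.2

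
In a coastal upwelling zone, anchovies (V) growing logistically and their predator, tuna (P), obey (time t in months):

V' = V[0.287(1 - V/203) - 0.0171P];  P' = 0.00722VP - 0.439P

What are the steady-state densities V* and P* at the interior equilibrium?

From dP/dt = 0 with P > 0: 0.00722V* = 0.439, so V* = 60.8.
Substitute into dV/dt = 0: 0.287(1 - 60.8/203) = 0.0171P*.
The bracket is 0.7, giving P* = 0.201/0.0171 = 11.8.

V* ≈ 60.8, P* ≈ 11.8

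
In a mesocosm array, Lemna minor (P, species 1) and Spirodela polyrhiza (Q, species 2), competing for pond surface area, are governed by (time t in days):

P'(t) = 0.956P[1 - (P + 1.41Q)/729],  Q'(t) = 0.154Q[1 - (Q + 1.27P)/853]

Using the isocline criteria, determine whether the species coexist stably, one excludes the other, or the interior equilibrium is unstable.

unstable coexistence (outcome depends on initial conditions)

Compare the nullcline intercepts: K1/α12 = 729/1.41 = 517 < K2 = 853; K2/α21 = 853/1.27 = 672 < K1 = 729.
Since both are reversed, neither can invade when rare; the interior point is a saddle.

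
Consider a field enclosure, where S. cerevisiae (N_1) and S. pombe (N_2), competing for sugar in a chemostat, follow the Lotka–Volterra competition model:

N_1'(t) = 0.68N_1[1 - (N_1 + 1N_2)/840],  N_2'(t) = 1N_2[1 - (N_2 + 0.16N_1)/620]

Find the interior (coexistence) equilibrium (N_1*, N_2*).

N_1* ≈ 262, N_2* ≈ 578

Setting both brackets to zero gives the nullclines N_1 + 1N_2 = 840 and 0.16N_1 + N_2 = 620.
Substituting N_2 = 620 - 0.16N_1 into the first: N_1(1 - 1·0.16) = 840 - 1·620.
So N_1* = 220/0.84 = 262, and then N_2* = 620 - 0.16·262 = 578.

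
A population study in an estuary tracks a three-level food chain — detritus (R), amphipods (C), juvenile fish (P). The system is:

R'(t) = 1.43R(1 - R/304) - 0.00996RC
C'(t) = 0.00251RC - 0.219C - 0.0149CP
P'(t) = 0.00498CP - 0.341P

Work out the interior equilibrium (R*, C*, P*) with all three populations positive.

From dP/dt = 0: 0.00498C* = 0.341, so C* = 68.5.
From dR/dt = 0: 1.43(1 - R*/304) = 0.00996·68.5, giving R* = 304·(1 - 0.477) = 159.
From dC/dt = 0: 0.00251·159 - 0.219 = 0.0149P*, so P* = 0.18/0.0149 = 12.1.

R* ≈ 159, C* ≈ 68.5, P* ≈ 12.1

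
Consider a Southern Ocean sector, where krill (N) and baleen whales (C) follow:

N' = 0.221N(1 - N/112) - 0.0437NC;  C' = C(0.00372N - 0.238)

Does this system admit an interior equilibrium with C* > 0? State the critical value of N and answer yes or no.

The predator equation gives dC/dt > 0 only when N > 0.238/0.00372 = 64.
Without the predator, N → K = 112. Since 112 > 64, the predator can invade and persist.

Threshold N = 64; K > 64, so yes, the predator persists.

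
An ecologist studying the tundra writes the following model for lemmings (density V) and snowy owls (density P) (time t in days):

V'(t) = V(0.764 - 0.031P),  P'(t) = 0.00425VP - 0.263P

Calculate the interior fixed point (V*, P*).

Set dP/dt = 0 with P > 0: 0.00425V - 0.263 = 0, so V* = 0.263/0.00425 = 61.9.
Set dV/dt = 0 with V > 0: 0.764 - 0.031P = 0, so P* = 0.764/0.031 = 24.6.

V* ≈ 61.9, P* ≈ 24.6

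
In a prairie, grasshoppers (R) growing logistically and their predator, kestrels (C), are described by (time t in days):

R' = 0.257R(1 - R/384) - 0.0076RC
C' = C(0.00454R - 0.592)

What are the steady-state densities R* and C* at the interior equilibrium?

R* ≈ 130, C* ≈ 22.3

From dC/dt = 0 with C > 0: 0.00454R* = 0.592, so R* = 130.
Substitute into dR/dt = 0: 0.257(1 - 130/384) = 0.0076C*.
The bracket is 0.66, giving C* = 0.17/0.0076 = 22.3.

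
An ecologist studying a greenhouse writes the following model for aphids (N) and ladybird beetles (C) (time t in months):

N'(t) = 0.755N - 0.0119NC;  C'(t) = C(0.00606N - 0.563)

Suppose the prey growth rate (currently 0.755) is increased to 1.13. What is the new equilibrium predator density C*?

C* ≈ 95

At the interior fixed point, setting dN/dt = 0 with N > 0 fixes C* = (prey growth rate)/(NC coefficient) — independent of the other coefficients.
With the change, C* = 1.13/0.0119 = 95; it rises from 63.4.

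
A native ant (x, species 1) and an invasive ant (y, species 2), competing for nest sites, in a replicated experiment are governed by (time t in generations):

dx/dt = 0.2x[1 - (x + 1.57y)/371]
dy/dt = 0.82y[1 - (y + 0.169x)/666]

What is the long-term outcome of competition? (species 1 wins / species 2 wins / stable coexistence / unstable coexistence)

species 2 excludes species 1

Compare the nullcline intercepts: K1/α12 = 371/1.57 = 236 < K2 = 666; K2/α21 = 666/0.169 = 3940 > K1 = 371.
Since the inequalities point opposite ways, species 2 can invade but species 1 cannot.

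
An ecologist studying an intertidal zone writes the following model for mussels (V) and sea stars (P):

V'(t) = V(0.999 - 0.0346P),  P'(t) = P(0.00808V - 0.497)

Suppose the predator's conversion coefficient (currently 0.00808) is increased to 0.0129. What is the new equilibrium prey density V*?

V* ≈ 38.5

At the interior fixed point, setting dP/dt = 0 with P > 0 fixes V* = (predator death rate)/(VP coefficient) — independent of the other coefficients.
With the change, V* = 0.497/0.0129 = 38.5; it falls from 61.5.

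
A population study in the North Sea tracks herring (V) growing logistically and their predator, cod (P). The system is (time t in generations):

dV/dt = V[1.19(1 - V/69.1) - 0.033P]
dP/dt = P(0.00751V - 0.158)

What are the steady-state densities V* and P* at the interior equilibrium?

From dP/dt = 0 with P > 0: 0.00751V* = 0.158, so V* = 21.
Substitute into dV/dt = 0: 1.19(1 - 21/69.1) = 0.033P*.
The bracket is 0.696, giving P* = 0.828/0.033 = 25.1.

V* ≈ 21, P* ≈ 25.1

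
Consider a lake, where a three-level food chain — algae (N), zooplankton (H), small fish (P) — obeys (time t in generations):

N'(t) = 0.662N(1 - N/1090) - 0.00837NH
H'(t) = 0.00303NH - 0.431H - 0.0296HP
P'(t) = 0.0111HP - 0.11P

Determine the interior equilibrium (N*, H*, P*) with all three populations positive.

N* ≈ 953, H* ≈ 9.91, P* ≈ 83

From dP/dt = 0: 0.0111H* = 0.11, so H* = 9.91.
From dN/dt = 0: 0.662(1 - N*/1090) = 0.00837·9.91, giving N* = 1090·(1 - 0.125) = 953.
From dH/dt = 0: 0.00303·953 - 0.431 = 0.0296P*, so P* = 2.46/0.0296 = 83.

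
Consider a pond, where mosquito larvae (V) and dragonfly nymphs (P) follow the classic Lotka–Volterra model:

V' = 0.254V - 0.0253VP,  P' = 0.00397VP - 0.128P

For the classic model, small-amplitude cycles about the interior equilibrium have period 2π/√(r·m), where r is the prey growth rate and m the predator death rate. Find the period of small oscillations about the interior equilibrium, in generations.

Here r = 0.254 and m = 0.128, so r·m = 0.0325.
ω = √0.0325 = 0.18 per generation, hence T = 2π/ω ≈ 34.8 generations.

T ≈ 34.8 generations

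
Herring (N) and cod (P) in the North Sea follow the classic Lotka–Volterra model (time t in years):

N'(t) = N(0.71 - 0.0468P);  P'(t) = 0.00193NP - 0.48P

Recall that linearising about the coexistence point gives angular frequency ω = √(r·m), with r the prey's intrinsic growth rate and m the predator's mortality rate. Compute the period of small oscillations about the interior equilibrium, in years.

T ≈ 10.8 years

Here r = 0.71 and m = 0.48, so r·m = 0.341.
ω = √0.341 = 0.584 per year, hence T = 2π/ω ≈ 10.8 years.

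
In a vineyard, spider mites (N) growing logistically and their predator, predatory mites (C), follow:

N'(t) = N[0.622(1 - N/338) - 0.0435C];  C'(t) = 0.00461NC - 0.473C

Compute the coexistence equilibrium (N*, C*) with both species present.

N* ≈ 103, C* ≈ 9.96

From dC/dt = 0 with C > 0: 0.00461N* = 0.473, so N* = 103.
Substitute into dN/dt = 0: 0.622(1 - 103/338) = 0.0435C*.
The bracket is 0.696, giving C* = 0.433/0.0435 = 9.96.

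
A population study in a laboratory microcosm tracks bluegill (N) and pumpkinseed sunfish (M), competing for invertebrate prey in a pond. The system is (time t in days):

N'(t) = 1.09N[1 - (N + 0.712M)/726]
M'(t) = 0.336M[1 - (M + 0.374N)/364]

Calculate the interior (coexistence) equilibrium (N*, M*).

N* ≈ 636, M* ≈ 126

Setting both brackets to zero gives the nullclines N + 0.712M = 726 and 0.374N + M = 364.
Substituting M = 364 - 0.374N into the first: N(1 - 0.712·0.374) = 726 - 0.712·364.
So N* = 467/0.734 = 636, and then M* = 364 - 0.374·636 = 126.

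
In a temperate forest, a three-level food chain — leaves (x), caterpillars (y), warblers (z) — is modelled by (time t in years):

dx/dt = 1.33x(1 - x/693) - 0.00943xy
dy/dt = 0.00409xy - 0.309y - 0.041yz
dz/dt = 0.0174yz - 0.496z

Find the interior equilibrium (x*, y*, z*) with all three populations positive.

From dz/dt = 0: 0.0174y* = 0.496, so y* = 28.5.
From dx/dt = 0: 1.33(1 - x*/693) = 0.00943·28.5, giving x* = 693·(1 - 0.202) = 553.
From dy/dt = 0: 0.00409·553 - 0.309 = 0.041z*, so z* = 1.95/0.041 = 47.6.

x* ≈ 553, y* ≈ 28.5, z* ≈ 47.6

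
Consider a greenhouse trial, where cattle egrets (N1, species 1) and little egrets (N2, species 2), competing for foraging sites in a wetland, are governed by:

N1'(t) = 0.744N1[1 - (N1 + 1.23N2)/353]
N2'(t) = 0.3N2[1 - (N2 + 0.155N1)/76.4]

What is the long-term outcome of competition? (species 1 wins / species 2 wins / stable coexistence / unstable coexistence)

Compare the nullcline intercepts: K1/α12 = 353/1.23 = 287 > K2 = 76.4; K2/α21 = 76.4/0.155 = 493 > K1 = 353.
Since both inequalities hold, each species can invade when rare, so the interior equilibrium is stable.

stable coexistence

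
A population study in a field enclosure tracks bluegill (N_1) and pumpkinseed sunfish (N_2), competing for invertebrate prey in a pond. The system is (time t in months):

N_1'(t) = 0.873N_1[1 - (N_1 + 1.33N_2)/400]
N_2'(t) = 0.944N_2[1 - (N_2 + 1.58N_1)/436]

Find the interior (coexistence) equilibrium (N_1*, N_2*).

Setting both brackets to zero gives the nullclines N_1 + 1.33N_2 = 400 and 1.58N_1 + N_2 = 436.
Substituting N_2 = 436 - 1.58N_1 into the first: N_1(1 - 1.33·1.58) = 400 - 1.33·436.
So N_1* = -180/-1.1 = 163, and then N_2* = 436 - 1.58·163 = 178.

N_1* ≈ 163, N_2* ≈ 178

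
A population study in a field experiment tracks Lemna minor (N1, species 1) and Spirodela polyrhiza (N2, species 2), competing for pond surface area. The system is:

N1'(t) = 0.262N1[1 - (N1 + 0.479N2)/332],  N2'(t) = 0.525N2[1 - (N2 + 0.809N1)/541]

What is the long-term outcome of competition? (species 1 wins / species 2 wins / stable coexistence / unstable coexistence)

Compare the nullcline intercepts: K1/α12 = 332/0.479 = 693 > K2 = 541; K2/α21 = 541/0.809 = 669 > K1 = 332.
Since both inequalities hold, each species can invade when rare, so the interior equilibrium is stable.

stable coexistence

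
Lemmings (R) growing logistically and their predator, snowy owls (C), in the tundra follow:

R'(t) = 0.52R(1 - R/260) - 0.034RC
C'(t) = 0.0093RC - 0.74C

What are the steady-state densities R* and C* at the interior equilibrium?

R* ≈ 79.6, C* ≈ 10.6

From dC/dt = 0 with C > 0: 0.0093R* = 0.74, so R* = 79.6.
Substitute into dR/dt = 0: 0.52(1 - 79.6/260) = 0.034C*.
The bracket is 0.694, giving C* = 0.361/0.034 = 10.6.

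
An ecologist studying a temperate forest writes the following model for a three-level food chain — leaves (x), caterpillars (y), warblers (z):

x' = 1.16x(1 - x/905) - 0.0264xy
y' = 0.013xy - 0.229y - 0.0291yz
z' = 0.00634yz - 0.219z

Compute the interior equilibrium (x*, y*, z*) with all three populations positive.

From dz/dt = 0: 0.00634y* = 0.219, so y* = 34.5.
From dx/dt = 0: 1.16(1 - x*/905) = 0.0264·34.5, giving x* = 905·(1 - 0.786) = 194.
From dy/dt = 0: 0.013·194 - 0.229 = 0.0291z*, so z* = 2.29/0.0291 = 78.6.

x* ≈ 194, y* ≈ 34.5, z* ≈ 78.6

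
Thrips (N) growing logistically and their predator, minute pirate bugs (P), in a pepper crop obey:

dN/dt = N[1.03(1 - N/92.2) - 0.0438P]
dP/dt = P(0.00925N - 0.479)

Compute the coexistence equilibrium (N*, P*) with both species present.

N* ≈ 51.8, P* ≈ 10.3

From dP/dt = 0 with P > 0: 0.00925N* = 0.479, so N* = 51.8.
Substitute into dN/dt = 0: 1.03(1 - 51.8/92.2) = 0.0438P*.
The bracket is 0.438, giving P* = 0.452/0.0438 = 10.3.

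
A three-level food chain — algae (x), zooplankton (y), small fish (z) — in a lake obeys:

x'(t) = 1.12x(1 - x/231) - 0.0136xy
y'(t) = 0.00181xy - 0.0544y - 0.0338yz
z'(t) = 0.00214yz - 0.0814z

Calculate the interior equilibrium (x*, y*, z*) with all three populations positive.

x* ≈ 124, y* ≈ 38, z* ≈ 5.05

From dz/dt = 0: 0.00214y* = 0.0814, so y* = 38.
From dx/dt = 0: 1.12(1 - x*/231) = 0.0136·38, giving x* = 231·(1 - 0.462) = 124.
From dy/dt = 0: 0.00181·124 - 0.0544 = 0.0338z*, so z* = 0.171/0.0338 = 5.05.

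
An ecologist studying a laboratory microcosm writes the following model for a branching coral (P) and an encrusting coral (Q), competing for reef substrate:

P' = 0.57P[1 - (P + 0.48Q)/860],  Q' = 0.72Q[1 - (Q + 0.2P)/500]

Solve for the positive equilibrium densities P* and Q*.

Setting both brackets to zero gives the nullclines P + 0.48Q = 860 and 0.2P + Q = 500.
Substituting Q = 500 - 0.2P into the first: P(1 - 0.48·0.2) = 860 - 0.48·500.
So P* = 620/0.904 = 686, and then Q* = 500 - 0.2·686 = 363.

P* ≈ 686, Q* ≈ 363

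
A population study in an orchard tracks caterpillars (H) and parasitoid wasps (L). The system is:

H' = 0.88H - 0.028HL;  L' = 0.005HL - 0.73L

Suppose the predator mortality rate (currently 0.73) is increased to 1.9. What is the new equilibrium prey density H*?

H* ≈ 380

At the interior fixed point, setting dL/dt = 0 with L > 0 fixes H* = (predator death rate)/(HL coefficient) — independent of the other coefficients.
With the change, H* = 1.9/0.005 = 380; it rises from 146.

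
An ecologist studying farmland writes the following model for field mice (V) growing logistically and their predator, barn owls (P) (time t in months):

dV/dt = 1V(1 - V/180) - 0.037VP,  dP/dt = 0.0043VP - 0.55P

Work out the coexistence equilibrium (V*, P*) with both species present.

From dP/dt = 0 with P > 0: 0.0043V* = 0.55, so V* = 128.
Substitute into dV/dt = 0: 1(1 - 128/180) = 0.037P*.
The bracket is 0.289, giving P* = 0.289/0.037 = 7.82.

V* ≈ 128, P* ≈ 7.82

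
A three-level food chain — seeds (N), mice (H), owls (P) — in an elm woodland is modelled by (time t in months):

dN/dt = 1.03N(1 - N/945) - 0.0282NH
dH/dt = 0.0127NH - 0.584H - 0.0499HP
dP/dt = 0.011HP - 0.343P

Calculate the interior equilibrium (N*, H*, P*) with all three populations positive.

From dP/dt = 0: 0.011H* = 0.343, so H* = 31.2.
From dN/dt = 0: 1.03(1 - N*/945) = 0.0282·31.2, giving N* = 945·(1 - 0.854) = 138.
From dH/dt = 0: 0.0127·138 - 0.584 = 0.0499P*, so P* = 1.17/0.0499 = 23.5.

N* ≈ 138, H* ≈ 31.2, P* ≈ 23.5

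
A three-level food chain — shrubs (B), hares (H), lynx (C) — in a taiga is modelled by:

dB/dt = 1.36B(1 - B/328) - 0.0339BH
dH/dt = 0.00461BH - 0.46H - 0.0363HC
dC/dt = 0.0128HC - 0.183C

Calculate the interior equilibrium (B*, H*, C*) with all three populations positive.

From dC/dt = 0: 0.0128H* = 0.183, so H* = 14.3.
From dB/dt = 0: 1.36(1 - B*/328) = 0.0339·14.3, giving B* = 328·(1 - 0.356) = 211.
From dH/dt = 0: 0.00461·211 - 0.46 = 0.0363C*, so C* = 0.513/0.0363 = 14.1.

B* ≈ 211, H* ≈ 14.3, C* ≈ 14.1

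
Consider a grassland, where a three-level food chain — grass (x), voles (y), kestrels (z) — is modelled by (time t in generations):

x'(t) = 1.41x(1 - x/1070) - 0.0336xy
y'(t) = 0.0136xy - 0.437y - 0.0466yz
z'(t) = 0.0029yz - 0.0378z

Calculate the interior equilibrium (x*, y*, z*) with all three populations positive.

x* ≈ 738, y* ≈ 13, z* ≈ 206

From dz/dt = 0: 0.0029y* = 0.0378, so y* = 13.
From dx/dt = 0: 1.41(1 - x*/1070) = 0.0336·13, giving x* = 1070·(1 - 0.311) = 738.
From dy/dt = 0: 0.0136·738 - 0.437 = 0.0466z*, so z* = 9.6/0.0466 = 206.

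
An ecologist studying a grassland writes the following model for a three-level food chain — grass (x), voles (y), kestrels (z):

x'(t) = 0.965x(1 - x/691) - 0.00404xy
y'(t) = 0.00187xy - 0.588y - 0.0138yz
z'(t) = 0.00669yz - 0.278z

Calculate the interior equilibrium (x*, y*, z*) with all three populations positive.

x* ≈ 571, y* ≈ 41.6, z* ≈ 34.7

From dz/dt = 0: 0.00669y* = 0.278, so y* = 41.6.
From dx/dt = 0: 0.965(1 - x*/691) = 0.00404·41.6, giving x* = 691·(1 - 0.174) = 571.
From dy/dt = 0: 0.00187·571 - 0.588 = 0.0138z*, so z* = 0.479/0.0138 = 34.7.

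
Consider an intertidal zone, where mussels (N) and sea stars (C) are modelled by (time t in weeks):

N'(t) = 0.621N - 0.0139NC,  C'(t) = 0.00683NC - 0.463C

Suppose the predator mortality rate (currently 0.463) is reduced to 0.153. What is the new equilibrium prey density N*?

At the interior fixed point, setting dC/dt = 0 with C > 0 fixes N* = (predator death rate)/(NC coefficient) — independent of the other coefficients.
With the change, N* = 0.153/0.00683 = 22.4; it falls from 67.8.

N* ≈ 22.4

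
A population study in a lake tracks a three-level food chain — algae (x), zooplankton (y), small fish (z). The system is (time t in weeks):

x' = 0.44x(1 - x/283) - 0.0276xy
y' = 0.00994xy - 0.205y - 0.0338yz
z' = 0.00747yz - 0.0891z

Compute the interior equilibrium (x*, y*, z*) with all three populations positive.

x* ≈ 71.3, y* ≈ 11.9, z* ≈ 14.9

From dz/dt = 0: 0.00747y* = 0.0891, so y* = 11.9.
From dx/dt = 0: 0.44(1 - x*/283) = 0.0276·11.9, giving x* = 283·(1 - 0.748) = 71.3.
From dy/dt = 0: 0.00994·71.3 - 0.205 = 0.0338z*, so z* = 0.503/0.0338 = 14.9.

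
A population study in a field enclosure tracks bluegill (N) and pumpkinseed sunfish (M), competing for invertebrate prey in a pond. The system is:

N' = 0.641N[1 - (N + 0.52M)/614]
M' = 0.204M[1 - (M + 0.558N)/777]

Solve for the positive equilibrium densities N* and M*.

Setting both brackets to zero gives the nullclines N + 0.52M = 614 and 0.558N + M = 777.
Substituting M = 777 - 0.558N into the first: N(1 - 0.52·0.558) = 614 - 0.52·777.
So N* = 210/0.71 = 296, and then M* = 777 - 0.558·296 = 612.

N* ≈ 296, M* ≈ 612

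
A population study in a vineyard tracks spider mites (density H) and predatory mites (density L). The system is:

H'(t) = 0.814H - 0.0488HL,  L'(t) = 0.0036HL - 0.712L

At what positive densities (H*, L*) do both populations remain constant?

Set dL/dt = 0 with L > 0: 0.0036H - 0.712 = 0, so H* = 0.712/0.0036 = 198.
Set dH/dt = 0 with H > 0: 0.814 - 0.0488L = 0, so L* = 0.814/0.0488 = 16.7.

H* ≈ 198, L* ≈ 16.7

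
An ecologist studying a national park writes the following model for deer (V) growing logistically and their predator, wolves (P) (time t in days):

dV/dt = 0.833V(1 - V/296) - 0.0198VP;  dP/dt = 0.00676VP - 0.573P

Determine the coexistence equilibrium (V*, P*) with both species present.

V* ≈ 84.8, P* ≈ 30

From dP/dt = 0 with P > 0: 0.00676V* = 0.573, so V* = 84.8.
Substitute into dV/dt = 0: 0.833(1 - 84.8/296) = 0.0198P*.
The bracket is 0.714, giving P* = 0.594/0.0198 = 30.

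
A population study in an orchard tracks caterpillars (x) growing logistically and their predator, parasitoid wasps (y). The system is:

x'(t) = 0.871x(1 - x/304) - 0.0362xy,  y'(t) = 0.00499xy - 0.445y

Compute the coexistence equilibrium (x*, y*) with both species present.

x* ≈ 89.2, y* ≈ 17

From dy/dt = 0 with y > 0: 0.00499x* = 0.445, so x* = 89.2.
Substitute into dx/dt = 0: 0.871(1 - 89.2/304) = 0.0362y*.
The bracket is 0.707, giving y* = 0.615/0.0362 = 17.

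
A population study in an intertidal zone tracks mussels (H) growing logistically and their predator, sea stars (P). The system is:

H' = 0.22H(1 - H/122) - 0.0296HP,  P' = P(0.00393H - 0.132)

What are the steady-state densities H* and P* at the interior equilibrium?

H* ≈ 33.6, P* ≈ 5.39

From dP/dt = 0 with P > 0: 0.00393H* = 0.132, so H* = 33.6.
Substitute into dH/dt = 0: 0.22(1 - 33.6/122) = 0.0296P*.
The bracket is 0.725, giving P* = 0.159/0.0296 = 5.39.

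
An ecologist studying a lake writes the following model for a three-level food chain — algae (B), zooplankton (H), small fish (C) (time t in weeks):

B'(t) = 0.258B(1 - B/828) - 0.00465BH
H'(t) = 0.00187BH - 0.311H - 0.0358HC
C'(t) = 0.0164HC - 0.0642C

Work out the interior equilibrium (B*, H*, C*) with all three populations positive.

B* ≈ 770, H* ≈ 3.91, C* ≈ 31.5

From dC/dt = 0: 0.0164H* = 0.0642, so H* = 3.91.
From dB/dt = 0: 0.258(1 - B*/828) = 0.00465·3.91, giving B* = 828·(1 - 0.0706) = 770.
From dH/dt = 0: 0.00187·770 - 0.311 = 0.0358C*, so C* = 1.13/0.0358 = 31.5.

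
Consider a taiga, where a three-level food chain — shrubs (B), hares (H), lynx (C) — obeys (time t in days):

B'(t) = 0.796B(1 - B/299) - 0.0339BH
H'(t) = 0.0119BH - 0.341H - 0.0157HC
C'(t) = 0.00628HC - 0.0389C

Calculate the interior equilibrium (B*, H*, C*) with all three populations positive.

From dC/dt = 0: 0.00628H* = 0.0389, so H* = 6.19.
From dB/dt = 0: 0.796(1 - B*/299) = 0.0339·6.19, giving B* = 299·(1 - 0.264) = 220.
From dH/dt = 0: 0.0119·220 - 0.341 = 0.0157C*, so C* = 2.28/0.0157 = 145.

B* ≈ 220, H* ≈ 6.19, C* ≈ 145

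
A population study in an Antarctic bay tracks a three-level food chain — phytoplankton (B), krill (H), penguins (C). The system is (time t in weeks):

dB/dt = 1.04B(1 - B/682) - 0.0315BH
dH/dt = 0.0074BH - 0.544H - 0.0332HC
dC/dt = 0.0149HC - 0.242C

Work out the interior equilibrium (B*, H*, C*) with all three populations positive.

From dC/dt = 0: 0.0149H* = 0.242, so H* = 16.2.
From dB/dt = 0: 1.04(1 - B*/682) = 0.0315·16.2, giving B* = 682·(1 - 0.492) = 347.
From dH/dt = 0: 0.0074·347 - 0.544 = 0.0332C*, so C* = 2.02/0.0332 = 60.8.

B* ≈ 347, H* ≈ 16.2, C* ≈ 60.8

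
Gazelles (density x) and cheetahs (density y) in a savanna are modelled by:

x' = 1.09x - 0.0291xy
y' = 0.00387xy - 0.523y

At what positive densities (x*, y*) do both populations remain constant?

x* ≈ 135, y* ≈ 37.5

Set dy/dt = 0 with y > 0: 0.00387x - 0.523 = 0, so x* = 0.523/0.00387 = 135.
Set dx/dt = 0 with x > 0: 1.09 - 0.0291y = 0, so y* = 1.09/0.0291 = 37.5.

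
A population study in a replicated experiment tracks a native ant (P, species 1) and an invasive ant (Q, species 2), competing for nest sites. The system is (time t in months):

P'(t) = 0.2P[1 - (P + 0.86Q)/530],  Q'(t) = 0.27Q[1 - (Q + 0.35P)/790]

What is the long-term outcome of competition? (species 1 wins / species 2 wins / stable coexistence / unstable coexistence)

Compare the nullcline intercepts: K1/α12 = 530/0.86 = 616 < K2 = 790; K2/α21 = 790/0.35 = 2260 > K1 = 530.
Since the inequalities point opposite ways, species 2 can invade but species 1 cannot.

species 2 excludes species 1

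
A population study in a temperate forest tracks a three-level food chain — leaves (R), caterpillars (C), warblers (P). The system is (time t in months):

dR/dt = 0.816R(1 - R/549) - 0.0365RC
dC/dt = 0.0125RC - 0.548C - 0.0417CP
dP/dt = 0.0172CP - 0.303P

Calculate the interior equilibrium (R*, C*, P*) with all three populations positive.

From dP/dt = 0: 0.0172C* = 0.303, so C* = 17.6.
From dR/dt = 0: 0.816(1 - R*/549) = 0.0365·17.6, giving R* = 549·(1 - 0.788) = 116.
From dC/dt = 0: 0.0125·116 - 0.548 = 0.0417P*, so P* = 0.907/0.0417 = 21.7.

R* ≈ 116, C* ≈ 17.6, P* ≈ 21.7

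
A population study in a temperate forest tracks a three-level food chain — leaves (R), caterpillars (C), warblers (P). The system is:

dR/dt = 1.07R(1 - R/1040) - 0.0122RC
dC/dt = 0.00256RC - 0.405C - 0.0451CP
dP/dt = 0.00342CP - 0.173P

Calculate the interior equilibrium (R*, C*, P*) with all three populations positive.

From dP/dt = 0: 0.00342C* = 0.173, so C* = 50.6.
From dR/dt = 0: 1.07(1 - R*/1040) = 0.0122·50.6, giving R* = 1040·(1 - 0.577) = 440.
From dC/dt = 0: 0.00256·440 - 0.405 = 0.0451P*, so P* = 0.722/0.0451 = 16.

R* ≈ 440, C* ≈ 50.6, P* ≈ 16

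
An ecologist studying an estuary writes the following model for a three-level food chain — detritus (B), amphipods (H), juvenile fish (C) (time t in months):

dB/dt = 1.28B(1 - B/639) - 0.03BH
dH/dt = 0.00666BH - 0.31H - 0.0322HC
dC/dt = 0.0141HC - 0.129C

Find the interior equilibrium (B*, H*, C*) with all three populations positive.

B* ≈ 502, H* ≈ 9.15, C* ≈ 94.2

From dC/dt = 0: 0.0141H* = 0.129, so H* = 9.15.
From dB/dt = 0: 1.28(1 - B*/639) = 0.03·9.15, giving B* = 639·(1 - 0.214) = 502.
From dH/dt = 0: 0.00666·502 - 0.31 = 0.0322C*, so C* = 3.03/0.0322 = 94.2.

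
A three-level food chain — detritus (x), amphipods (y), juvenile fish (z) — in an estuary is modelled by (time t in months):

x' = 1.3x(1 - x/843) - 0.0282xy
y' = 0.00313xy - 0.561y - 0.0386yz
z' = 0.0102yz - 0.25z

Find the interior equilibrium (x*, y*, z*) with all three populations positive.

x* ≈ 395, y* ≈ 24.5, z* ≈ 17.5

From dz/dt = 0: 0.0102y* = 0.25, so y* = 24.5.
From dx/dt = 0: 1.3(1 - x*/843) = 0.0282·24.5, giving x* = 843·(1 - 0.532) = 395.
From dy/dt = 0: 0.00313·395 - 0.561 = 0.0386z*, so z* = 0.675/0.0386 = 17.5.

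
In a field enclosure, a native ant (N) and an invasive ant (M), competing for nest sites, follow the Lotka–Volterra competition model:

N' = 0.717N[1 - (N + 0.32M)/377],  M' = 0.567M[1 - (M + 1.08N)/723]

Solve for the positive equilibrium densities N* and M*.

Setting both brackets to zero gives the nullclines N + 0.32M = 377 and 1.08N + M = 723.
Substituting M = 723 - 1.08N into the first: N(1 - 0.32·1.08) = 377 - 0.32·723.
So N* = 146/0.654 = 223, and then M* = 723 - 1.08·223 = 483.

N* ≈ 223, M* ≈ 483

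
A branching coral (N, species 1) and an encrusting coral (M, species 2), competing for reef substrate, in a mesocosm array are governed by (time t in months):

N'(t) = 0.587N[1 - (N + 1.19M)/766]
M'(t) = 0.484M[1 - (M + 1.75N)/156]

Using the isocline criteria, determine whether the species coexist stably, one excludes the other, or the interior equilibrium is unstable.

Compare the nullcline intercepts: K1/α12 = 766/1.19 = 644 > K2 = 156; K2/α21 = 156/1.75 = 89.1 < K1 = 766.
Since the inequalities point opposite ways, species 1 can invade but species 2 cannot.

species 1 excludes species 2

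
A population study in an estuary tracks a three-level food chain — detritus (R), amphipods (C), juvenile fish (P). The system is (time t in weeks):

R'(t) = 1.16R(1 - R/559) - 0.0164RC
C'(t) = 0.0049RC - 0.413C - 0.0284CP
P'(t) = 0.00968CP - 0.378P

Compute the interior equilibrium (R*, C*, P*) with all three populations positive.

R* ≈ 250, C* ≈ 39, P* ≈ 28.7

From dP/dt = 0: 0.00968C* = 0.378, so C* = 39.
From dR/dt = 0: 1.16(1 - R*/559) = 0.0164·39, giving R* = 559·(1 - 0.552) = 250.
From dC/dt = 0: 0.0049·250 - 0.413 = 0.0284P*, so P* = 0.814/0.0284 = 28.7.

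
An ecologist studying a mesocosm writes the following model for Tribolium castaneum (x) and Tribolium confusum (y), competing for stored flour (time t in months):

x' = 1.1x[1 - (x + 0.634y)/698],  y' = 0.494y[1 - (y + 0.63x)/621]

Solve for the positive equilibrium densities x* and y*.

Setting both brackets to zero gives the nullclines x + 0.634y = 698 and 0.63x + y = 621.
Substituting y = 621 - 0.63x into the first: x(1 - 0.634·0.63) = 698 - 0.634·621.
So x* = 304/0.601 = 507, and then y* = 621 - 0.63·507 = 302.

x* ≈ 507, y* ≈ 302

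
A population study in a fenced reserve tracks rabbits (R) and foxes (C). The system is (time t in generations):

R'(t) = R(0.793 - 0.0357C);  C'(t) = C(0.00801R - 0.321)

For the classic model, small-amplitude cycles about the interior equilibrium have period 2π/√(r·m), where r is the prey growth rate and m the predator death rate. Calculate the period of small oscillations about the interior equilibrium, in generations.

T ≈ 12.5 generations

Here r = 0.793 and m = 0.321, so r·m = 0.255.
ω = √0.255 = 0.505 per generation, hence T = 2π/ω ≈ 12.5 generations.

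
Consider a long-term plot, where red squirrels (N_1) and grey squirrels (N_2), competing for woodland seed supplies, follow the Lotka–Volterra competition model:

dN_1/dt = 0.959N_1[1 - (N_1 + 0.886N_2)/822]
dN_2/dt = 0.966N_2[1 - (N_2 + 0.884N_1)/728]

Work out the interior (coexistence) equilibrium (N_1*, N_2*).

N_1* ≈ 816, N_2* ≈ 6.24

Setting both brackets to zero gives the nullclines N_1 + 0.886N_2 = 822 and 0.884N_1 + N_2 = 728.
Substituting N_2 = 728 - 0.884N_1 into the first: N_1(1 - 0.886·0.884) = 822 - 0.886·728.
So N_1* = 177/0.217 = 816, and then N_2* = 728 - 0.884·816 = 6.24.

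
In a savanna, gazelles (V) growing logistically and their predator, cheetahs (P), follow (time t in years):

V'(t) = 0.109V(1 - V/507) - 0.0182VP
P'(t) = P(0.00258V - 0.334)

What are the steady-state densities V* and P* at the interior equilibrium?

From dP/dt = 0 with P > 0: 0.00258V* = 0.334, so V* = 129.
Substitute into dV/dt = 0: 0.109(1 - 129/507) = 0.0182P*.
The bracket is 0.745, giving P* = 0.0812/0.0182 = 4.46.

V* ≈ 129, P* ≈ 4.46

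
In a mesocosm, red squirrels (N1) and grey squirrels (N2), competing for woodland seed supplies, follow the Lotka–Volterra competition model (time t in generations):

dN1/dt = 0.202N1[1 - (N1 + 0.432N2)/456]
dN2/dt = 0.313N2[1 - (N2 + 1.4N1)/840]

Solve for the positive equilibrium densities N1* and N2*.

Setting both brackets to zero gives the nullclines N1 + 0.432N2 = 456 and 1.4N1 + N2 = 840.
Substituting N2 = 840 - 1.4N1 into the first: N1(1 - 0.432·1.4) = 456 - 0.432·840.
So N1* = 93.1/0.395 = 236, and then N2* = 840 - 1.4·236 = 510.

N1* ≈ 236, N2* ≈ 510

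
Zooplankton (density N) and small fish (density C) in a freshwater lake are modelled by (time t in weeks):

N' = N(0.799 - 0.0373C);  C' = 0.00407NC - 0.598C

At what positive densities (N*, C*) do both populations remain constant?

Set dC/dt = 0 with C > 0: 0.00407N - 0.598 = 0, so N* = 0.598/0.00407 = 147.
Set dN/dt = 0 with N > 0: 0.799 - 0.0373C = 0, so C* = 0.799/0.0373 = 21.4.

N* ≈ 147, C* ≈ 21.4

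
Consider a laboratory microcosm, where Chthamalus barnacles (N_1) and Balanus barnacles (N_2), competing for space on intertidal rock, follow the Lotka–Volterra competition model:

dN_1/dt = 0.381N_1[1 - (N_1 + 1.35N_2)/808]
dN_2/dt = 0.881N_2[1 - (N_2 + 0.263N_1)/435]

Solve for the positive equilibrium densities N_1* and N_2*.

N_1* ≈ 342, N_2* ≈ 345

Setting both brackets to zero gives the nullclines N_1 + 1.35N_2 = 808 and 0.263N_1 + N_2 = 435.
Substituting N_2 = 435 - 0.263N_1 into the first: N_1(1 - 1.35·0.263) = 808 - 1.35·435.
So N_1* = 221/0.645 = 342, and then N_2* = 435 - 0.263·342 = 345.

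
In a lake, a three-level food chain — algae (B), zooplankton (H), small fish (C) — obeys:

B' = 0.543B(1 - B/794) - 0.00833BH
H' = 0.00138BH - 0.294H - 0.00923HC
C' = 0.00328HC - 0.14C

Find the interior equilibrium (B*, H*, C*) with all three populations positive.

From dC/dt = 0: 0.00328H* = 0.14, so H* = 42.7.
From dB/dt = 0: 0.543(1 - B*/794) = 0.00833·42.7, giving B* = 794·(1 - 0.655) = 274.
From dH/dt = 0: 0.00138·274 - 0.294 = 0.00923C*, so C* = 0.0843/0.00923 = 9.13.

B* ≈ 274, H* ≈ 42.7, C* ≈ 9.13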